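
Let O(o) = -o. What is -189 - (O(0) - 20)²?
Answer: -589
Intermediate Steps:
-189 - (O(0) - 20)² = -189 - (-1*0 - 20)² = -189 - (0 - 20)² = -189 - 1*(-20)² = -189 - 1*400 = -189 - 400 = -589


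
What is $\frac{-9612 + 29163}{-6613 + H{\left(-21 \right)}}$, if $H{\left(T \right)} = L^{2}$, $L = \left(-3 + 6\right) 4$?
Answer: $- \frac{19551}{6469} \approx -3.0223$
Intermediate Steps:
$L = 12$ ($L = 3 \cdot 4 = 12$)
$H{\left(T \right)} = 144$ ($H{\left(T \right)} = 12^{2} = 144$)
$\frac{-9612 + 29163}{-6613 + H{\left(-21 \right)}} = \frac{-9612 + 29163}{-6613 + 144} = \frac{19551}{-6469} = 19551 \left(- \frac{1}{6469}\right) = - \frac{19551}{6469}$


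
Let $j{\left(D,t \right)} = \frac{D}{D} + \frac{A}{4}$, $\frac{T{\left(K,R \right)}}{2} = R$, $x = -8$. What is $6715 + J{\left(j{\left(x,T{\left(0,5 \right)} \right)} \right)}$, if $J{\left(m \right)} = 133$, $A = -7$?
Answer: $6848$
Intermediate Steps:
$T{\left(K,R \right)} = 2 R$
$j{\left(D,t \right)} = - \frac{3}{4}$ ($j{\left(D,t \right)} = \frac{D}{D} - \frac{7}{4} = 1 - \frac{7}{4} = - \frac{3}{4}$)
$6715 + J{\left(j{\left(x,T{\left(0,5 \right)} \right)} \right)} = 6715 + 133 = 6848$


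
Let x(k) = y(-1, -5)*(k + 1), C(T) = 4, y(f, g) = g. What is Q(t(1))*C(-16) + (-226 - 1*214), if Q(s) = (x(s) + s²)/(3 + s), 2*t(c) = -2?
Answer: -438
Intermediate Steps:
t(c) = -1 (t(c) = (½)*(-2) = -1)
x(k) = -5 - 5*k (x(k) = -5*(k + 1) = -5*(1 + k) = -5 - 5*k)
Q(s) = (-5 + s² - 5*s)/(3 + s) (Q(s) = ((-5 - 5*s) + s²)/(3 + s) = (-5 + s² - 5*s)/(3 + s))
Q(t(1))*C(-16) + (-226 - 1*214) = ((-5 + (-1)² - 5*(-1))/(3 - 1))*4 + (-226 - 1*214) = ((-5 + 1 + 5)/2)*4 + (-226 - 214) = ((½)*1)*4 - 440 = (½)*4 - 440 = 2 - 440 = -438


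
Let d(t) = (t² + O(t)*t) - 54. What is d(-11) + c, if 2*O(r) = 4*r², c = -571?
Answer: -3166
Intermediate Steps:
O(r) = 2*r² (O(r) = (4*r²)/2 = 2*r²)
d(t) = -54 + t² + 2*t³ (d(t) = (t² + (2*t²)*t) - 54 = (t² + 2*t³) - 54 = -54 + t² + 2*t³)
d(-11) + c = (-54 + (-11)² + 2*(-11)³) - 571 = (-54 + 121 + 2*(-1331)) - 571 = (-54 + 121 - 2662) - 571 = -2595 - 571 = -3166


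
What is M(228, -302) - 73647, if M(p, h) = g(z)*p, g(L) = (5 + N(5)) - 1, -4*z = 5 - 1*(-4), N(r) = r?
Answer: -71595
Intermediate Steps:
z = -9/4 (z = -(5 - 1*(-4))/4 = -(5 + 4)/4 = -1/4*9 = -9/4 ≈ -2.2500)
g(L) = 9 (g(L) = (5 + 5) - 1 = 10 - 1 = 9)
M(p, h) = 9*p
M(228, -302) - 73647 = 9*228 - 73647 = 2052 - 73647 = -71595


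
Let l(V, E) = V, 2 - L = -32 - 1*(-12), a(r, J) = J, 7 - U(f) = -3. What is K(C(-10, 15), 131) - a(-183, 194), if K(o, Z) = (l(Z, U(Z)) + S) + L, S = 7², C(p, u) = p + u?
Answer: 8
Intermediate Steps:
U(f) = 10 (U(f) = 7 - 1*(-3) = 7 + 3 = 10)
L = 22 (L = 2 - (-32 - 1*(-12)) = 2 - (-32 + 12) = 2 - 1*(-20) = 2 + 20 = 22)
S = 49
K(o, Z) = 71 + Z (K(o, Z) = (Z + 49) + 22 = (49 + Z) + 22 = 71 + Z)
K(C(-10, 15), 131) - a(-183, 194) = (71 + 131) - 1*194 = 202 - 194 = 8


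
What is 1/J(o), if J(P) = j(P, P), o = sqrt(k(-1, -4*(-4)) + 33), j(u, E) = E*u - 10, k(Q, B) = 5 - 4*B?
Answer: -1/36 ≈ -0.027778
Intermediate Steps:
j(u, E) = -10 + E*u
o = I*sqrt(26) (o = sqrt((5 - (-16)*(-4)) + 33) = sqrt((5 - 4*16) + 33) = sqrt((5 - 64) + 33) = sqrt(-59 + 33) = sqrt(-26) = I*sqrt(26) ≈ 5.099*I)
J(P) = -10 + P**2 (J(P) = -10 + P*P = -10 + P**2)
1/J(o) = 1/(-10 + (I*sqrt(26))**2) = 1/(-10 - 26) = 1/(-36) = -1/36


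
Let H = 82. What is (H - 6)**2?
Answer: 5776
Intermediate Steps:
(H - 6)**2 = (82 - 6)**2 = 76**2 = 5776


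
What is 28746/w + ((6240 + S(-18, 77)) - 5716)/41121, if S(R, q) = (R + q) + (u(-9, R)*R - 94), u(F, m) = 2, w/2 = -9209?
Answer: -195620152/126227763 ≈ -1.5497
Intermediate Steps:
w = -18418 (w = 2*(-9209) = -18418)
S(R, q) = -94 + q + 3*R (S(R, q) = (R + q) + (2*R - 94) = (R + q) + (-94 + 2*R) = -94 + q + 3*R)
28746/w + ((6240 + S(-18, 77)) - 5716)/41121 = 28746/(-18418) + ((6240 + (-94 + 77 + 3*(-18))) - 5716)/41121 = 28746*(-1/18418) + ((6240 + (-94 + 77 - 54)) - 5716)*(1/41121) = -14373/9209 + ((6240 - 71) - 5716)*(1/41121) = -14373/9209 + (6169 - 5716)*(1/41121) = -14373/9209 + 453*(1/41121) = -14373/9209 + 151/13707 = -195620152/126227763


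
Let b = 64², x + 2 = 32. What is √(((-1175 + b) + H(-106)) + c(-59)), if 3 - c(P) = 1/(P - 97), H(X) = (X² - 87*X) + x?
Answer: √142438647/78 ≈ 153.01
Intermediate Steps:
x = 30 (x = -2 + 32 = 30)
H(X) = 30 + X² - 87*X (H(X) = (X² - 87*X) + 30 = 30 + X² - 87*X)
c(P) = 3 - 1/(-97 + P) (c(P) = 3 - 1/(P - 97) = 3 - 1/(-97 + P))
b = 4096
√(((-1175 + b) + H(-106)) + c(-59)) = √(((-1175 + 4096) + (30 + (-106)² - 87*(-106))) + (-292 + 3*(-59))/(-97 - 59)) = √((2921 + (30 + 11236 + 9222)) + (-292 - 177)/(-156)) = √((2921 + 20488) - 1/156*(-469)) = √(23409 + 469/156) = √(3652273/156) = √142438647/78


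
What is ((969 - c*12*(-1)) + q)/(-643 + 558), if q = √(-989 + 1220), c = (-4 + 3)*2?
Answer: -189/17 - √231/85 ≈ -11.296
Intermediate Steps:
c = -2 (c = -1*2 = -2)
q = √231 ≈ 15.199
((969 - c*12*(-1)) + q)/(-643 + 558) = ((969 - (-2*12)*(-1)) + √231)/(-643 + 558) = ((969 - (-24)*(-1)) + √231)/(-85) = ((969 - 1*24) + √231)*(-1/85) = ((969 - 24) + √231)*(-1/85) = (945 + √231)*(-1/85) = -189/17 - √231/85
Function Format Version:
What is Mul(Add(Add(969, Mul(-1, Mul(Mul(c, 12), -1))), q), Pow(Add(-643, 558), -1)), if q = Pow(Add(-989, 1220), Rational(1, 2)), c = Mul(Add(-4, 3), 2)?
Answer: Add(Rational(-189, 17), Mul(Rational(-1, 85), Pow(231, Rational(1, 2)))) ≈ -11.296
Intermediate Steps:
c = -2 (c = Mul(-1, 2) = -2)
q = Pow(231, Rational(1, 2)) ≈ 15.199
Mul(Add(Add(969, Mul(-1, Mul(Mul(c, 12), -1))), q), Pow(Add(-643, 558), -1)) = Mul(Add(Add(969, Mul(-1, Mul(Mul(-2, 12), -1))), Pow(231, Rational(1, 2))), Pow(Add(-643, 558), -1)) = Mul(Add(Add(969, Mul(-1, Mul(-24, -1))), Pow(231, Rational(1, 2))), Pow(-85, -1)) = Mul(Add(Add(969, Mul(-1, 24)), Pow(231, Rational(1, 2))), Rational(-1, 85)) = Mul(Add(Add(969, -24), Pow(231, Rational(1, 2))), Rational(-1, 85)) = Mul(Add(945, Pow(231, Rational(1, 2))), Rational(-1, 85)) = Add(Rational(-189, 17), Mul(Rational(-1, 85), Pow(231, Rational(1, 2))))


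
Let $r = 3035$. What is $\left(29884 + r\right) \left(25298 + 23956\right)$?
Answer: $1621392426$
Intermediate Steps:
$\left(29884 + r\right) \left(25298 + 23956\right) = \left(29884 + 3035\right) \left(25298 + 23956\right) = 32919 \cdot 49254 = 1621392426$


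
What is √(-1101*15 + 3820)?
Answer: I*√12695 ≈ 112.67*I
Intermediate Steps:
√(-1101*15 + 3820) = √(-16515 + 3820) = √(-12695) = I*√12695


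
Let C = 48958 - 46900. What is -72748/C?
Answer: -36374/1029 ≈ -35.349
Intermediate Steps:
C = 2058
-72748/C = -72748/2058 = -72748*1/2058 = -36374/1029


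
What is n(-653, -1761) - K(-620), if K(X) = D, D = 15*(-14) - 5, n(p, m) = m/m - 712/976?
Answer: 26263/122 ≈ 215.27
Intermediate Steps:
n(p, m) = 33/122 (n(p, m) = 1 - 712*1/976 = 1 - 89/122 = 33/122)
D = -215 (D = -210 - 5 = -215)
K(X) = -215
n(-653, -1761) - K(-620) = 33/122 - 1*(-215) = 33/122 + 215 = 26263/122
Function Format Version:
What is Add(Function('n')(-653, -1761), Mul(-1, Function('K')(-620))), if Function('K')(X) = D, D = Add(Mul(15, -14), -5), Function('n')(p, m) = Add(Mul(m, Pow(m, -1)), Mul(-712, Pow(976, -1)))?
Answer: Rational(26263, 122) ≈ 215.27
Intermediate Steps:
Function('n')(p, m) = Rational(33, 122) (Function('n')(p, m) = Add(1, Mul(-712, Rational(1, 976))) = Add(1, Rational(-89, 122)) = Rational(33, 122))
D = -215 (D = Add(-210, -5) = -215)
Function('K')(X) = -215
Add(Function('n')(-653, -1761), Mul(-1, Function('K')(-620))) = Add(Rational(33, 122), Mul(-1, -215)) = Add(Rational(33, 122), 215) = Rational(26263, 122)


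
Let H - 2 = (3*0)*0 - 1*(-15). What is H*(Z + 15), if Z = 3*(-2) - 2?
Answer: 119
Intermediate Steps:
Z = -8 (Z = -6 - 2 = -8)
H = 17 (H = 2 + ((3*0)*0 - 1*(-15)) = 2 + (0*0 + 15) = 2 + (0 + 15) = 2 + 15 = 17)
H*(Z + 15) = 17*(-8 + 15) = 17*7 = 119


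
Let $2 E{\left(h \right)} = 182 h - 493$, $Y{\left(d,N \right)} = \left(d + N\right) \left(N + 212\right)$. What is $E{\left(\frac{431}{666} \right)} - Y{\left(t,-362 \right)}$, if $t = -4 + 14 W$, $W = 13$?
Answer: $- \frac{9253274}{333} \approx -27788.0$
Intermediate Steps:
$t = 178$ ($t = -4 + 14 \cdot 13 = -4 + 182 = 178$)
$Y{\left(d,N \right)} = \left(212 + N\right) \left(N + d\right)$ ($Y{\left(d,N \right)} = \left(N + d\right) \left(212 + N\right) = \left(212 + N\right) \left(N + d\right)$)
$E{\left(h \right)} = - \frac{493}{2} + 91 h$ ($E{\left(h \right)} = \frac{182 h - 493}{2} = \frac{-493 + 182 h}{2} = - \frac{493}{2} + 91 h$)
$E{\left(\frac{431}{666} \right)} - Y{\left(t,-362 \right)} = \left(- \frac{493}{2} + 91 \cdot \frac{431}{666}\right) - \left(\left(-362\right)^{2} + 212 \left(-362\right) + 212 \cdot 178 - 64436\right) = \left(- \frac{493}{2} + 91 \cdot 431 \cdot \frac{1}{666}\right) - \left(131044 - 76744 + 37736 - 64436\right) = \left(- \frac{493}{2} + 91 \cdot \frac{431}{666}\right) - 27600 = \left(- \frac{493}{2} + \frac{39221}{666}\right) - 27600 = - \frac{62474}{333} - 27600 = - \frac{9253274}{333}$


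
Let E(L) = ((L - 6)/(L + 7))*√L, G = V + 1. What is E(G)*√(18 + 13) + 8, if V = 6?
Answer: 8 + √217/14 ≈ 9.0522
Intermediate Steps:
G = 7 (G = 6 + 1 = 7)
E(L) = √L*(-6 + L)/(7 + L) (E(L) = ((-6 + L)/(7 + L))*√L = √L*(-6 + L)/(7 + L))
E(G)*√(18 + 13) + 8 = (√7*(-6 + 7)/(7 + 7))*√(18 + 13) + 8 = (√7*1/14)*√31 + 8 = (√7*(1/14)*1)*√31 + 8 = (√7/14)*√31 + 8 = √217/14 + 8 = 8 + √217/14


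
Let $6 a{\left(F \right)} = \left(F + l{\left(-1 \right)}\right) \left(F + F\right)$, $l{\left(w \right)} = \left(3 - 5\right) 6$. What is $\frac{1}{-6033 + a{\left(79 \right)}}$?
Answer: $- \frac{3}{12806} \approx -0.00023427$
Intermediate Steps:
$l{\left(w \right)} = -12$ ($l{\left(w \right)} = \left(-2\right) 6 = -12$)
$a{\left(F \right)} = \frac{F \left(-12 + F\right)}{3}$ ($a{\left(F \right)} = \frac{\left(F - 12\right) \left(F + F\right)}{6} = \frac{\left(-12 + F\right) 2 F}{6} = \frac{2 F \left(-12 + F\right)}{6} = \frac{F \left(-12 + F\right)}{3}$)
$\frac{1}{-6033 + a{\left(79 \right)}} = \frac{1}{-6033 + \frac{1}{3} \cdot 79 \left(-12 + 79\right)} = \frac{1}{-6033 + \frac{1}{3} \cdot 79 \cdot 67} = \frac{1}{-6033 + \frac{5293}{3}} = \frac{1}{- \frac{12806}{3}} = - \frac{3}{12806}$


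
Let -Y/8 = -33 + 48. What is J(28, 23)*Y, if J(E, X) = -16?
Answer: 1920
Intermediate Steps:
Y = -120 (Y = -8*(-33 + 48) = -8*15 = -120)
J(28, 23)*Y = -16*(-120) = 1920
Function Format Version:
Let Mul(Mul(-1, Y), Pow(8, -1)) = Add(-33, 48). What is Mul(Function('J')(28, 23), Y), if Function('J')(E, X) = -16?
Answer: 1920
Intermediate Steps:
Y = -120 (Y = Mul(-8, Add(-33, 48)) = Mul(-8, 15) = -120)
Mul(Function('J')(28, 23), Y) = Mul(-16, -120) = 1920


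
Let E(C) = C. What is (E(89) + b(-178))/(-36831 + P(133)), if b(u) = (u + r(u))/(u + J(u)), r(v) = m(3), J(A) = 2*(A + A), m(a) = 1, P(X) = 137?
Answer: -11341/4665380 ≈ -0.0024309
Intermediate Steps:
J(A) = 4*A (J(A) = 2*(2*A) = 4*A)
r(v) = 1
b(u) = (1 + u)/(5*u) (b(u) = (u + 1)/(u + 4*u) = (1 + u)/((5*u)) = (1 + u)*(1/(5*u)) = (1 + u)/(5*u))
(E(89) + b(-178))/(-36831 + P(133)) = (89 + (⅕)*(1 - 178)/(-178))/(-36831 + 137) = (89 + (⅕)*(-1/178)*(-177))/(-36694) = (89 + 177/890)*(-1/36694) = (79387/890)*(-1/36694) = -11341/4665380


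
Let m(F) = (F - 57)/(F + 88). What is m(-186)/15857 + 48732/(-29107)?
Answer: -75721772751/45231870502 ≈ -1.6741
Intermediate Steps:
m(F) = (-57 + F)/(88 + F)
m(-186)/15857 + 48732/(-29107) = ((-57 - 186)/(88 - 186))/15857 + 48732/(-29107) = (-243/(-98))*(1/15857) + 48732*(-1/29107) = -1/98*(-243)*(1/15857) - 48732/29107 = (243/98)*(1/15857) - 48732/29107 = 243/1553986 - 48732/29107 = -75721772751/45231870502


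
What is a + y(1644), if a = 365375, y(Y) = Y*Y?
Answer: 3068111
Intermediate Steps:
y(Y) = Y²
a + y(1644) = 365375 + 1644² = 365375 + 2702736 = 3068111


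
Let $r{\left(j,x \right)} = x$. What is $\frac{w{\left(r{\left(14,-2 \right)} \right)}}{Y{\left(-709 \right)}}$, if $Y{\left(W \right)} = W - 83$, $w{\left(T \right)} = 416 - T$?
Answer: $- \frac{19}{36} \approx -0.52778$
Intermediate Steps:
$Y{\left(W \right)} = -83 + W$
$\frac{w{\left(r{\left(14,-2 \right)} \right)}}{Y{\left(-709 \right)}} = \frac{416 - -2}{-83 - 709} = \frac{416 + 2}{-792} = 418 \left(- \frac{1}{792}\right) = - \frac{19}{36}$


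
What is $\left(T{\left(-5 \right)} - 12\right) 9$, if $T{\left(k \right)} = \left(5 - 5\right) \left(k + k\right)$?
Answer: $-108$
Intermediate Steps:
$T{\left(k \right)} = 0$ ($T{\left(k \right)} = 0 \cdot 2 k = 0$)
$\left(T{\left(-5 \right)} - 12\right) 9 = \left(0 - 12\right) 9 = \left(-12\right) 9 = -108$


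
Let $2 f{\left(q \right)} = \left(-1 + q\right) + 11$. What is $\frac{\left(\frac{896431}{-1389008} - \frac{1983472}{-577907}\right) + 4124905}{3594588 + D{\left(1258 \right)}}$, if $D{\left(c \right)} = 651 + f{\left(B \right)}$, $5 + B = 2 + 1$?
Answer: $\frac{3311135444653331539}{2885964279629760208} \approx 1.1473$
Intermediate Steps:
$B = -2$ ($B = -5 + \left(2 + 1\right) = -5 + 3 = -2$)
$f{\left(q \right)} = 5 + \frac{q}{2}$ ($f{\left(q \right)} = \frac{\left(-1 + q\right) + 11}{2} = \frac{10 + q}{2} = 5 + \frac{q}{2}$)
$D{\left(c \right)} = 655$ ($D{\left(c \right)} = 651 + \left(5 + \frac{1}{2} \left(-2\right)\right) = 651 + \left(5 - 1\right) = 651 + 4 = 655$)
$\frac{\left(\frac{896431}{-1389008} - \frac{1983472}{-577907}\right) + 4124905}{3594588 + D{\left(1258 \right)}} = \frac{\left(\frac{896431}{-1389008} - \frac{1983472}{-577907}\right) + 4124905}{3594588 + 655} = \frac{\left(896431 \left(- \frac{1}{1389008}\right) - - \frac{1983472}{577907}\right) + 4124905}{3595243} = \left(\left(- \frac{896431}{1389008} + \frac{1983472}{577907}\right) + 4124905\right) \frac{1}{3595243} = \left(\frac{2237004725859}{802717446256} + 4124905\right) \frac{1}{3595243} = \frac{3311135444653331539}{802717446256} \cdot \frac{1}{3595243} = \frac{3311135444653331539}{2885964279629760208}$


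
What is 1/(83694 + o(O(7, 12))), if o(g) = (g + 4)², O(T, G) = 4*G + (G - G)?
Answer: 1/86398 ≈ 1.1574e-5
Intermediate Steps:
O(T, G) = 4*G (O(T, G) = 4*G + 0 = 4*G)
o(g) = (4 + g)²
1/(83694 + o(O(7, 12))) = 1/(83694 + (4 + 4*12)²) = 1/(83694 + (4 + 48)²) = 1/(83694 + 52²) = 1/(83694 + 2704) = 1/86398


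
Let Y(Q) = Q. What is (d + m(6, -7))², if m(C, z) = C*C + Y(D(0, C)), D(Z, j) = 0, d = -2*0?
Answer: 1296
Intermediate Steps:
d = 0
m(C, z) = C² (m(C, z) = C*C + 0 = C² + 0 = C²)
(d + m(6, -7))² = (0 + 6²)² = (0 + 36)² = 36² = 1296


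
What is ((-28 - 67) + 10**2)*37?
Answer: 185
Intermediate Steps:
((-28 - 67) + 10**2)*37 = (-95 + 100)*37 = 5*37 = 185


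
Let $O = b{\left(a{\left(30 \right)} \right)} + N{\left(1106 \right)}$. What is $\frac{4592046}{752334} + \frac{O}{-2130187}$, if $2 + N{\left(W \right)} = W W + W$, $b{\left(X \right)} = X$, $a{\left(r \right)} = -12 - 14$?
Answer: $\frac{1476803940621}{267102017743} \approx 5.529$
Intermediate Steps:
$a{\left(r \right)} = -26$ ($a{\left(r \right)} = -12 - 14 = -26$)
$N{\left(W \right)} = -2 + W + W^{2}$ ($N{\left(W \right)} = -2 + \left(W W + W\right) = -2 + \left(W^{2} + W\right) = -2 + \left(W + W^{2}\right) = -2 + W + W^{2}$)
$O = 1224314$ ($O = -26 + \left(-2 + 1106 + 1106^{2}\right) = -26 + \left(-2 + 1106 + 1223236\right) = -26 + 1224340 = 1224314$)
$\frac{4592046}{752334} + \frac{O}{-2130187} = \frac{4592046}{752334} + \frac{1224314}{-2130187} = 4592046 \cdot \frac{1}{752334} + 1224314 \left(- \frac{1}{2130187}\right) = \frac{765341}{125389} - \frac{1224314}{2130187} = \frac{1476803940621}{267102017743}$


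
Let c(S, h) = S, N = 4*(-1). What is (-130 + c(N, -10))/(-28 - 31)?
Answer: 134/59 ≈ 2.2712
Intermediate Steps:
N = -4
(-130 + c(N, -10))/(-28 - 31) = (-130 - 4)/(-28 - 31) = -134/(-59) = -134*(-1/59) = 134/59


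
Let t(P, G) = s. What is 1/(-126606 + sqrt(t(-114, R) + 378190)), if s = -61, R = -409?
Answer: -42202/5342900369 - sqrt(378129)/16028701107 ≈ -7.9371e-6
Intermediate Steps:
t(P, G) = -61
1/(-126606 + sqrt(t(-114, R) + 378190)) = 1/(-126606 + sqrt(-61 + 378190)) = 1/(-126606 + sqrt(378129))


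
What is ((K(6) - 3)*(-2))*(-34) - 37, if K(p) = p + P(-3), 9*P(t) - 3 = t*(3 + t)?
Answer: 569/3 ≈ 189.67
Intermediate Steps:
P(t) = ⅓ + t*(3 + t)/9 (P(t) = ⅓ + (t*(3 + t))/9 = ⅓ + t*(3 + t)/9)
K(p) = ⅓ + p (K(p) = p + (⅓ + (⅓)*(-3) + (⅑)*(-3)²) = p + (⅓ - 1 + (⅑)*9) = p + (⅓ - 1 + 1) = p + ⅓ = ⅓ + p)
((K(6) - 3)*(-2))*(-34) - 37 = (((⅓ + 6) - 3)*(-2))*(-34) - 37 = ((19/3 - 3)*(-2))*(-34) - 37 = ((10/3)*(-2))*(-34) - 37 = -20/3*(-34) - 37 = 680/3 - 37 = 569/3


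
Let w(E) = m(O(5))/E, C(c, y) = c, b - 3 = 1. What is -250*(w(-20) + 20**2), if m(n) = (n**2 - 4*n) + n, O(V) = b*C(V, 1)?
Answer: -95750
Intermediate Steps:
b = 4 (b = 3 + 1 = 4)
O(V) = 4*V
m(n) = n**2 - 3*n
w(E) = 340/E (w(E) = ((4*5)*(-3 + 4*5))/E = (20*(-3 + 20))/E = (20*17)/E = 340/E)
-250*(w(-20) + 20**2) = -250*(340/(-20) + 20**2) = -250*(340*(-1/20) + 400) = -250*(-17 + 400) = -250*383 = -95750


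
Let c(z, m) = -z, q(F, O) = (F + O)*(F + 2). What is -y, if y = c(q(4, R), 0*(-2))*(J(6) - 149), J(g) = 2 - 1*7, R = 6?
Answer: -9240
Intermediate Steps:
q(F, O) = (2 + F)*(F + O) (q(F, O) = (F + O)*(2 + F) = (2 + F)*(F + O))
J(g) = -5 (J(g) = 2 - 7 = -5)
y = 9240 (y = (-(4**2 + 2*4 + 2*6 + 4*6))*(-5 - 149) = -(16 + 8 + 12 + 24)*(-154) = -1*60*(-154) = -60*(-154) = 9240)
-y = -1*9240 = -9240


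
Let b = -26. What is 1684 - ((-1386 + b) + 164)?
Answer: 2932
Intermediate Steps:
1684 - ((-1386 + b) + 164) = 1684 - ((-1386 - 26) + 164) = 1684 - (-1412 + 164) = 1684 - 1*(-1248) = 1684 + 1248 = 2932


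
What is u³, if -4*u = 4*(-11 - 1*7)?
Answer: 5832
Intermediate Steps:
u = 18 (u = -(-11 - 1*7) = -(-11 - 7) = -(-18) = -¼*(-72) = 18)
u³ = 18³ = 5832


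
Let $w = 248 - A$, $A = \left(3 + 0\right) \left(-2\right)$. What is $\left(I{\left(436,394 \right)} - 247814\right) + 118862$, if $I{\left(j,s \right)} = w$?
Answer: $-128698$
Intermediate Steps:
$A = -6$ ($A = 3 \left(-2\right) = -6$)
$w = 254$ ($w = 248 - -6 = 248 + 6 = 254$)
$I{\left(j,s \right)} = 254$
$\left(I{\left(436,394 \right)} - 247814\right) + 118862 = \left(254 - 247814\right) + 118862 = -247560 + 118862 = -128698$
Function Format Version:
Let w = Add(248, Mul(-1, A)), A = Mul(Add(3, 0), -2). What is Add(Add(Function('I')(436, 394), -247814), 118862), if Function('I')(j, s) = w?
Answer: -128698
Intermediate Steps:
A = -6 (A = Mul(3, -2) = -6)
w = 254 (w = Add(248, Mul(-1, -6)) = Add(248, 6) = 254)
Function('I')(j, s) = 254
Add(Add(Function('I')(436, 394), -247814), 118862) = Add(Add(254, -247814), 118862) = Add(-247560, 118862) = -128698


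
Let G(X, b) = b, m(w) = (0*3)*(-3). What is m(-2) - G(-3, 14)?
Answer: -14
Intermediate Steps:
m(w) = 0 (m(w) = 0*(-3) = 0)
m(-2) - G(-3, 14) = 0 - 1*14 = 0 - 14 = -14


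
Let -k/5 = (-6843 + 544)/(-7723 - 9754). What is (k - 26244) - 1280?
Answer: -481068443/17477 ≈ -27526.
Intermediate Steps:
k = -31495/17477 (k = -5*(-6843 + 544)/(-7723 - 9754) = -(-31495)/(-17477) = -(-31495)*(-1)/17477 = -5*6299/17477 = -31495/17477 ≈ -1.8021)
(k - 26244) - 1280 = (-31495/17477 - 26244) - 1280 = -458697883/17477 - 1280 = -481068443/17477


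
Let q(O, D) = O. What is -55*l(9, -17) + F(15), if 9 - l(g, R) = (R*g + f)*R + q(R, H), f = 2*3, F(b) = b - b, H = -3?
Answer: 136015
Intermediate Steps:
F(b) = 0
f = 6
l(g, R) = 9 - R - R*(6 + R*g) (l(g, R) = 9 - ((R*g + 6)*R + R) = 9 - ((6 + R*g)*R + R) = 9 - (R*(6 + R*g) + R) = 9 - (R + R*(6 + R*g)) = 9 + (-R - R*(6 + R*g)) = 9 - R - R*(6 + R*g))
-55*l(9, -17) + F(15) = -55*(9 - 7*(-17) - 1*9*(-17)**2) + 0 = -55*(9 + 119 - 1*9*289) + 0 = -55*(9 + 119 - 2601) + 0 = -55*(-2473) + 0 = 136015 + 0 = 136015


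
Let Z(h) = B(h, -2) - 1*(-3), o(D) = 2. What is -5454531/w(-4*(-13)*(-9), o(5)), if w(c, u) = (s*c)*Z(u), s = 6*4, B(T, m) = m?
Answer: 606059/1248 ≈ 485.62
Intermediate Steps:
s = 24
Z(h) = 1 (Z(h) = -2 - 1*(-3) = -2 + 3 = 1)
w(c, u) = 24*c (w(c, u) = (24*c)*1 = 24*c)
-5454531/w(-4*(-13)*(-9), o(5)) = -5454531/(24*(-4*(-13)*(-9))) = -5454531/(24*(52*(-9))) = -5454531/(24*(-468)) = -5454531/(-11232) = -5454531*(-1/11232) = 606059/1248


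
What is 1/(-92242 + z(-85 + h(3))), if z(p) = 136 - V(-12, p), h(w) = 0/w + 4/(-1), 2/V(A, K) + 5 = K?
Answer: -47/4328981 ≈ -1.0857e-5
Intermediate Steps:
V(A, K) = 2/(-5 + K)
h(w) = -4 (h(w) = 0 + 4*(-1) = 0 - 4 = -4)
z(p) = 136 - 2/(-5 + p)
1/(-92242 + z(-85 + h(3))) = 1/(-92242 + 2*(-341 + 68*(-85 - 4))/(-5 + (-85 - 4))) = 1/(-92242 + 2*(-341 + 68*(-89))/(-5 - 89)) = 1/(-92242 + 2*(-341 - 6052)/(-94)) = 1/(-92242 + 2*(-1/94)*(-6393)) = 1/(-92242 + 6393/47) = 1/(-4328981/47) = -47/4328981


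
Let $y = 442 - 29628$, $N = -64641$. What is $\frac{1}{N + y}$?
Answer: $- \frac{1}{93827} \approx -1.0658 \cdot 10^{-5}$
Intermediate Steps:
$y = -29186$
$\frac{1}{N + y} = \frac{1}{-64641 - 29186} = \frac{1}{-93827} = - \frac{1}{93827}$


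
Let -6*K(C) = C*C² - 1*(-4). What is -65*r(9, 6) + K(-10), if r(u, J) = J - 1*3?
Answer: -29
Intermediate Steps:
r(u, J) = -3 + J (r(u, J) = J - 3 = -3 + J)
K(C) = -⅔ - C³/6 (K(C) = -(C*C² - 1*(-4))/6 = -(C³ + 4)/6 = -(4 + C³)/6 = -⅔ - C³/6)
-65*r(9, 6) + K(-10) = -65*(-3 + 6) + (-⅔ - ⅙*(-10)³) = -65*3 + (-⅔ - ⅙*(-1000)) = -195 + (-⅔ + 500/3) = -195 + 166 = -29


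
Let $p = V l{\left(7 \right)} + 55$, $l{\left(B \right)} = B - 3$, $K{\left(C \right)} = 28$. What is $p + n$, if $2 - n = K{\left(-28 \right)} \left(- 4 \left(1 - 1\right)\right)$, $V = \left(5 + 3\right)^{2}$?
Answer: $313$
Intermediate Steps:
$l{\left(B \right)} = -3 + B$
$V = 64$ ($V = 8^{2} = 64$)
$p = 311$ ($p = 64 \left(-3 + 7\right) + 55 = 64 \cdot 4 + 55 = 256 + 55 = 311$)
$n = 2$ ($n = 2 - 28 \left(- 4 \left(1 - 1\right)\right) = 2 - 28 \left(\left(-4\right) 0\right) = 2 - 28 \cdot 0 = 2 - 0 = 2 + 0 = 2$)
$p + n = 311 + 2 = 313$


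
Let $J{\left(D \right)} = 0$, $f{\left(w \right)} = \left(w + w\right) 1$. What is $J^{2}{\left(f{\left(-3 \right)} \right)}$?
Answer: $0$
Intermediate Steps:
$f{\left(w \right)} = 2 w$ ($f{\left(w \right)} = 2 w 1 = 2 w$)
$J^{2}{\left(f{\left(-3 \right)} \right)} = 0^{2} = 0$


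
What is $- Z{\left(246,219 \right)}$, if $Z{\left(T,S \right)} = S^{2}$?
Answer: $-47961$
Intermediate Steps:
$- Z{\left(246,219 \right)} = - 219^{2} = \left(-1\right) 47961 = -47961$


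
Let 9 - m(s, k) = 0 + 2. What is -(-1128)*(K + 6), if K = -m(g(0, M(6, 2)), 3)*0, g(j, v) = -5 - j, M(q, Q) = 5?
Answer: 6768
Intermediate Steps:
m(s, k) = 7 (m(s, k) = 9 - (0 + 2) = 9 - 1*2 = 9 - 2 = 7)
K = 0 (K = -1*7*0 = -7*0 = 0)
-(-1128)*(K + 6) = -(-1128)*(0 + 6) = -(-1128)*6 = -188*(-36) = 6768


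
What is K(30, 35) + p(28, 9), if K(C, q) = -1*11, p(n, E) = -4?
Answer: -15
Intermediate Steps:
K(C, q) = -11
K(30, 35) + p(28, 9) = -11 - 4 = -15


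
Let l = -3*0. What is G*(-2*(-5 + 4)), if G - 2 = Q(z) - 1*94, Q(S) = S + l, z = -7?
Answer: -198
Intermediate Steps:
l = 0
Q(S) = S (Q(S) = S + 0 = S)
G = -99 (G = 2 + (-7 - 1*94) = 2 + (-7 - 94) = 2 - 101 = -99)
G*(-2*(-5 + 4)) = -(-198)*(-5 + 4) = -(-198)*(-1) = -99*2 = -198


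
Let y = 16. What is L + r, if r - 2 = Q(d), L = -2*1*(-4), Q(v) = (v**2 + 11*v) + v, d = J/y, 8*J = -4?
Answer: 9857/1024 ≈ 9.6260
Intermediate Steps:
J = -1/2 (J = (1/8)*(-4) = -1/2 ≈ -0.50000)
d = -1/32 (d = -1/2/16 = -1/2*1/16 = -1/32 ≈ -0.031250)
Q(v) = v**2 + 12*v
L = 8 (L = -2*(-4) = 8)
r = 1665/1024 (r = 2 - (12 - 1/32)/32 = 2 - 1/32*383/32 = 2 - 383/1024 = 1665/1024 ≈ 1.6260)
L + r = 8 + 1665/1024 = 9857/1024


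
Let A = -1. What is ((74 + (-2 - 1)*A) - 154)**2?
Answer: 5929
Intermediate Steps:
((74 + (-2 - 1)*A) - 154)**2 = ((74 + (-2 - 1)*(-1)) - 154)**2 = ((74 - 3*(-1)) - 154)**2 = ((74 + 3) - 154)**2 = (77 - 154)**2 = (-77)**2 = 5929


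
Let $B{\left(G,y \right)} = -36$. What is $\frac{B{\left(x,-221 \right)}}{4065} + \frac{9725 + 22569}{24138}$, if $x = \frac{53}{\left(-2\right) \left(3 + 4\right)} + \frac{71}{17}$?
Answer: $\frac{21734357}{16353495} \approx 1.329$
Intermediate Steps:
$x = \frac{93}{238}$ ($x = \frac{53}{\left(-2\right) 7} + 71 \cdot \frac{1}{17} = \frac{53}{-14} + \frac{71}{17} = 53 \left(- \frac{1}{14}\right) + \frac{71}{17} = - \frac{53}{14} + \frac{71}{17} = \frac{93}{238} \approx 0.39076$)
$\frac{B{\left(x,-221 \right)}}{4065} + \frac{9725 + 22569}{24138} = - \frac{36}{4065} + \frac{9725 + 22569}{24138} = \left(-36\right) \frac{1}{4065} + 32294 \cdot \frac{1}{24138} = - \frac{12}{1355} + \frac{16147}{12069} = \frac{21734357}{16353495}$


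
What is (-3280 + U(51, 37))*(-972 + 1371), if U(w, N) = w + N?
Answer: -1273608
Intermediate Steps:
U(w, N) = N + w
(-3280 + U(51, 37))*(-972 + 1371) = (-3280 + (37 + 51))*(-972 + 1371) = (-3280 + 88)*399 = -3192*399 = -1273608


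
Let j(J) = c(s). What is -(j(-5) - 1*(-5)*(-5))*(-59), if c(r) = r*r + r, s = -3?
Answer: -1121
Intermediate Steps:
c(r) = r + r**2 (c(r) = r**2 + r = r + r**2)
j(J) = 6 (j(J) = -3*(1 - 3) = -3*(-2) = 6)
-(j(-5) - 1*(-5)*(-5))*(-59) = -(6 - 1*(-5)*(-5))*(-59) = -(6 + 5*(-5))*(-59) = -(6 - 25)*(-59) = -(-19)*(-59) = -1*1121 = -1121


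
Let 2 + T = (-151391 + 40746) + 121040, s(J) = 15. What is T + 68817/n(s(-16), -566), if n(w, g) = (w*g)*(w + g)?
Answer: 558832401/53770 ≈ 10393.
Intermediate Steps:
n(w, g) = g*w*(g + w) (n(w, g) = (g*w)*(g + w) = g*w*(g + w))
T = 10393 (T = -2 + ((-151391 + 40746) + 121040) = -2 + (-110645 + 121040) = -2 + 10395 = 10393)
T + 68817/n(s(-16), -566) = 10393 + 68817/((-566*15*(-566 + 15))) = 10393 + 68817/((-566*15*(-551))) = 10393 + 68817/4677990 = 10393 + 68817*(1/4677990) = 10393 + 791/53770 = 558832401/53770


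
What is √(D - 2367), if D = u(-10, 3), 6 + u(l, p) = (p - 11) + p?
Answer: I*√2378 ≈ 48.765*I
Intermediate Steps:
u(l, p) = -17 + 2*p (u(l, p) = -6 + ((p - 11) + p) = -6 + ((-11 + p) + p) = -6 + (-11 + 2*p) = -17 + 2*p)
D = -11 (D = -17 + 2*3 = -17 + 6 = -11)
√(D - 2367) = √(-11 - 2367) = √(-2378) = I*√2378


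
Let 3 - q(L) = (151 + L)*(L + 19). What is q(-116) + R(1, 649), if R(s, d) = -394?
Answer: 3004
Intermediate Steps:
q(L) = 3 - (19 + L)*(151 + L) (q(L) = 3 - (151 + L)*(L + 19) = 3 - (151 + L)*(19 + L) = 3 - (19 + L)*(151 + L))
q(-116) + R(1, 649) = (-2866 - 1*(-116)² - 170*(-116)) - 394 = (-2866 - 1*13456 + 19720) - 394 = (-2866 - 13456 + 19720) - 394 = 3398 - 394 = 3004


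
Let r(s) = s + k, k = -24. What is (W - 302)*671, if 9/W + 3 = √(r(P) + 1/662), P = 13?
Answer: 671*(-305*√662 + 302*I*√809)/(√662 - I*√809) ≈ -2.0355e+5 - 1001.5*I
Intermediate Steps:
r(s) = -24 + s (r(s) = s - 24 = -24 + s)
W = 9/(-3 + 3*I*√535558/662) (W = 9/(-3 + √((-24 + 13) + 1/662)) = 9/(-3 + √(-11 + 1/662)) = 9/(-3 + √(-7281/662)) = 9/(-3 + 3*I*√535558/662) ≈ -1.3501 - 1.4925*I)
(W - 302)*671 = (-3*√662/(√662 - I*√809) - 302)*671 = (-302 - 3*√662/(√662 - I*√809))*671 = -202642 - 2013*√662/(√662 - I*√809)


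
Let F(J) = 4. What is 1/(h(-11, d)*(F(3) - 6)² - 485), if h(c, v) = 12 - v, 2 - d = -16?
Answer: -1/509 ≈ -0.0019646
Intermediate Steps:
d = 18 (d = 2 - 1*(-16) = 2 + 16 = 18)
1/(h(-11, d)*(F(3) - 6)² - 485) = 1/((12 - 1*18)*(4 - 6)² - 485) = 1/((12 - 18)*(-2)² - 485) = 1/(-6*4 - 485) = 1/(-24 - 485) = 1/(-509) = -1/509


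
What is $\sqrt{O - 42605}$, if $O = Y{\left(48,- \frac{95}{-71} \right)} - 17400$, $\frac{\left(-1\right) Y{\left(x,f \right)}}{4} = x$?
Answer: $i \sqrt{60197} \approx 245.35 i$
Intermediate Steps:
$Y{\left(x,f \right)} = - 4 x$
$O = -17592$ ($O = \left(-4\right) 48 - 17400 = -192 - 17400 = -17592$)
$\sqrt{O - 42605} = \sqrt{-17592 - 42605} = \sqrt{-60197} = i \sqrt{60197}$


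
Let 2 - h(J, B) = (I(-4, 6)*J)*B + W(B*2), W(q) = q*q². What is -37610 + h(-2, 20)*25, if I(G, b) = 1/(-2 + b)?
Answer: -1637310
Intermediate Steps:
W(q) = q³
h(J, B) = 2 - 8*B³ - B*J/4 (h(J, B) = 2 - ((J/(-2 + 6))*B + (B*2)³) = 2 - ((J/4)*B + (2*B)³) = 2 - ((J/4)*B + 8*B³) = 2 - (B*J/4 + 8*B³) = 2 - (8*B³ + B*J/4) = 2 + (-8*B³ - B*J/4) = 2 - 8*B³ - B*J/4)
-37610 + h(-2, 20)*25 = -37610 + (2 - 8*20³ - ¼*20*(-2))*25 = -37610 + (2 - 8*8000 + 10)*25 = -37610 + (2 - 64000 + 10)*25 = -37610 - 63988*25 = -37610 - 1599700 = -1637310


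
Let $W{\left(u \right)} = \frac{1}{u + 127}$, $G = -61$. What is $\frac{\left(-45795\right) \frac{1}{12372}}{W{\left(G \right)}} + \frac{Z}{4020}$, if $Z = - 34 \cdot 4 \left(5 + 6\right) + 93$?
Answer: $- \frac{1013973943}{4144620} \approx -244.65$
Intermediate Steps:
$W{\left(u \right)} = \frac{1}{127 + u}$
$Z = -1403$ ($Z = - 34 \cdot 4 \cdot 11 + 93 = \left(-34\right) 44 + 93 = -1496 + 93 = -1403$)
$\frac{\left(-45795\right) \frac{1}{12372}}{W{\left(G \right)}} + \frac{Z}{4020} = \frac{\left(-45795\right) \frac{1}{12372}}{\frac{1}{127 - 61}} - \frac{1403}{4020} = \frac{\left(-45795\right) \frac{1}{12372}}{\frac{1}{66}} - \frac{1403}{4020} = - \frac{15265 \frac{1}{\frac{1}{66}}}{4124} - \frac{1403}{4020} = \left(- \frac{15265}{4124}\right) 66 - \frac{1403}{4020} = - \frac{503745}{2062} - \frac{1403}{4020} = - \frac{1013973943}{4144620}$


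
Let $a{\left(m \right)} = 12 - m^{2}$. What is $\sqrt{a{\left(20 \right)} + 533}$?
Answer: $\sqrt{145} \approx 12.042$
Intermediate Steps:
$\sqrt{a{\left(20 \right)} + 533} = \sqrt{\left(12 - 20^{2}\right) + 533} = \sqrt{\left(12 - 400\right) + 533} = \sqrt{-388 + 533} = \sqrt{145}$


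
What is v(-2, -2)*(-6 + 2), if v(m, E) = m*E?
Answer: -16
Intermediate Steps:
v(m, E) = E*m
v(-2, -2)*(-6 + 2) = (-2*(-2))*(-6 + 2) = 4*(-4) = -16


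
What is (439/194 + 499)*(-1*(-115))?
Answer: 11183175/194 ≈ 57645.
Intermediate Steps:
(439/194 + 499)*(-1*(-115)) = (439*(1/194) + 499)*115 = (439/194 + 499)*115 = (97245/194)*115 = 11183175/194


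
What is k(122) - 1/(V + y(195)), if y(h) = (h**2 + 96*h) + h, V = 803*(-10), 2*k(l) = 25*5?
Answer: 1528437/24455 ≈ 62.500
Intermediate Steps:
k(l) = 125/2 (k(l) = (25*5)/2 = (1/2)*125 = 125/2)
V = -8030
y(h) = h**2 + 97*h
k(122) - 1/(V + y(195)) = 125/2 - 1/(-8030 + 195*(97 + 195)) = 125/2 - 1/(-8030 + 195*292) = 125/2 - 1/(-8030 + 56940) = 125/2 - 1/48910 = 1528437/24455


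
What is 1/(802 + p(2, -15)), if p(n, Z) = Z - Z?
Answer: 1/802 ≈ 0.0012469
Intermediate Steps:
p(n, Z) = 0
1/(802 + p(2, -15)) = 1/(802 + 0) = 1/802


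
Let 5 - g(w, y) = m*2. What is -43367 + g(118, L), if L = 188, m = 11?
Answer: -43384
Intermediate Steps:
g(w, y) = -17 (g(w, y) = 5 - 11*2 = 5 - 1*22 = 5 - 22 = -17)
-43367 + g(118, L) = -43367 - 17 = -43384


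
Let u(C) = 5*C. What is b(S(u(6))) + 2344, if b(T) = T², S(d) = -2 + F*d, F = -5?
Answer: 25448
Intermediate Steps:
S(d) = -2 - 5*d
b(S(u(6))) + 2344 = (-2 - 25*6)² + 2344 = (-2 - 5*30)² + 2344 = (-2 - 150)² + 2344 = (-152)² + 2344 = 23104 + 2344 = 25448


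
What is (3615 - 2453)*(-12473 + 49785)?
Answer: 43356544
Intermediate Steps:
(3615 - 2453)*(-12473 + 49785) = 1162*37312 = 43356544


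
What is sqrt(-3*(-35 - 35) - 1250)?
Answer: 4*I*sqrt(65) ≈ 32.249*I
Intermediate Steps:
sqrt(-3*(-35 - 35) - 1250) = sqrt(-3*(-70) - 1250) = sqrt(210 - 1250) = sqrt(-1040) = 4*I*sqrt(65)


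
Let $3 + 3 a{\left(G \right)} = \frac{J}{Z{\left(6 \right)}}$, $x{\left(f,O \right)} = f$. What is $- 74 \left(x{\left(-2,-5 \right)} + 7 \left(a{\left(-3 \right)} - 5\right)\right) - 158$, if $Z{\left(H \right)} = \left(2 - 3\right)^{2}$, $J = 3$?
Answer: $2580$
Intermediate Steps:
$Z{\left(H \right)} = 1$ ($Z{\left(H \right)} = \left(-1\right)^{2} = 1$)
$a{\left(G \right)} = 0$ ($a{\left(G \right)} = -1 + \frac{3 \cdot 1^{-1}}{3} = -1 + \frac{3 \cdot 1}{3} = -1 + \frac{1}{3} \cdot 3 = -1 + 1 = 0$)
$- 74 \left(x{\left(-2,-5 \right)} + 7 \left(a{\left(-3 \right)} - 5\right)\right) - 158 = - 74 \left(-2 + 7 \left(0 - 5\right)\right) - 158 = - 74 \left(-2 + 7 \left(-5\right)\right) - 158 = - 74 \left(-2 - 35\right) - 158 = \left(-74\right) \left(-37\right) - 158 = 2738 - 158 = 2580$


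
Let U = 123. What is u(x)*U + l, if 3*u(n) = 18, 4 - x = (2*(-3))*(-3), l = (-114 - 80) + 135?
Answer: 679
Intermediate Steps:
l = -59 (l = -194 + 135 = -59)
x = -14 (x = 4 - 2*(-3)*(-3) = 4 - (-6)*(-3) = 4 - 1*18 = 4 - 18 = -14)
u(n) = 6 (u(n) = (1/3)*18 = 6)
u(x)*U + l = 6*123 - 59 = 738 - 59 = 679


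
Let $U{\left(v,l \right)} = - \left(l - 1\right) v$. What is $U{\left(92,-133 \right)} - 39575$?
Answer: $-27247$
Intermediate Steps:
$U{\left(v,l \right)} = - v \left(-1 + l\right)$ ($U{\left(v,l \right)} = - \left(-1 + l\right) v = - v \left(-1 + l\right)$)
$U{\left(92,-133 \right)} - 39575 = 92 \left(1 - -133\right) - 39575 = 92 \left(1 + 133\right) - 39575 = 92 \cdot 134 - 39575 = 12328 - 39575 = -27247$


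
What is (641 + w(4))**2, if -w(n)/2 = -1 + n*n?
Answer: 373321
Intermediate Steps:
w(n) = 2 - 2*n**2 (w(n) = -2*(-1 + n*n) = -2*(-1 + n**2) = 2 - 2*n**2)
(641 + w(4))**2 = (641 + (2 - 2*4**2))**2 = (641 + (2 - 2*16))**2 = (641 + (2 - 32))**2 = (641 - 30)**2 = 611**2 = 373321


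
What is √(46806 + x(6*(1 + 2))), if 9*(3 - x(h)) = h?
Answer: √46807 ≈ 216.35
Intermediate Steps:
x(h) = 3 - h/9
√(46806 + x(6*(1 + 2))) = √(46806 + (3 - 2*(1 + 2)/3)) = √(46806 + (3 - 2*3/3)) = √(46806 + (3 - ⅑*18)) = √(46806 + (3 - 2)) = √(46806 + 1) = √46807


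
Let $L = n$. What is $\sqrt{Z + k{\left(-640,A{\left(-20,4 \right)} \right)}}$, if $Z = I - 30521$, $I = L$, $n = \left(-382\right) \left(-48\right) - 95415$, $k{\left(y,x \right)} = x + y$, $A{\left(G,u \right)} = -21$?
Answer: $3 i \sqrt{12029} \approx 329.03 i$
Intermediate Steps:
$n = -77079$ ($n = 18336 - 95415 = -77079$)
$L = -77079$
$I = -77079$
$Z = -107600$ ($Z = -77079 - 30521 = -107600$)
$\sqrt{Z + k{\left(-640,A{\left(-20,4 \right)} \right)}} = \sqrt{-107600 - 661} = \sqrt{-108261} = 3 i \sqrt{12029}$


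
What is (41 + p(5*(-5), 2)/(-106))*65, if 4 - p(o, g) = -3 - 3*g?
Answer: 281645/106 ≈ 2657.0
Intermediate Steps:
p(o, g) = 7 + 3*g (p(o, g) = 4 - (-3 - 3*g) = 4 + (3 + 3*g) = 7 + 3*g)
(41 + p(5*(-5), 2)/(-106))*65 = (41 + (7 + 3*2)/(-106))*65 = (41 + (7 + 6)*(-1/106))*65 = (41 + 13*(-1/106))*65 = (41 - 13/106)*65 = (4333/106)*65 = 281645/106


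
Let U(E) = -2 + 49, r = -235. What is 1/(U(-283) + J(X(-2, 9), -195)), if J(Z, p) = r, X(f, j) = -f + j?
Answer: -1/188 ≈ -0.0053191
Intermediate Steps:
X(f, j) = j - f
U(E) = 47
J(Z, p) = -235
1/(U(-283) + J(X(-2, 9), -195)) = 1/(47 - 235) = 1/(-188) = -1/188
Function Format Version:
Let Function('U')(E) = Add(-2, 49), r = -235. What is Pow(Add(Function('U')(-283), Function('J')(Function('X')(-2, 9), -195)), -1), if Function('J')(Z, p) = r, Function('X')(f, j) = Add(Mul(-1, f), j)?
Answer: Rational(-1, 188) ≈ -0.0053191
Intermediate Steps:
Function('X')(f, j) = Add(j, Mul(-1, f))
Function('U')(E) = 47
Function('J')(Z, p) = -235
Pow(Add(Function('U')(-283), Function('J')(Function('X')(-2, 9), -195)), -1) = Pow(Add(47, -235), -1) = Pow(-188, -1) = Rational(-1, 188)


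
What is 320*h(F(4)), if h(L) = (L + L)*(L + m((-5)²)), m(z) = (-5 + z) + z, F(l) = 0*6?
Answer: 0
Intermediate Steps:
F(l) = 0
m(z) = -5 + 2*z
h(L) = 2*L*(45 + L) (h(L) = (L + L)*(L + (-5 + 2*(-5)²)) = (2*L)*(L + (-5 + 2*25)) = (2*L)*(L + (-5 + 50)) = (2*L)*(L + 45) = (2*L)*(45 + L) = 2*L*(45 + L))
320*h(F(4)) = 320*(2*0*(45 + 0)) = 320*(2*0*45) = 320*0 = 0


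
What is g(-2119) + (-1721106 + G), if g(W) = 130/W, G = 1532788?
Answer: -30695844/163 ≈ -1.8832e+5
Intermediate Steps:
g(-2119) + (-1721106 + G) = 130/(-2119) + (-1721106 + 1532788) = 130*(-1/2119) - 188318 = -10/163 - 188318 = -30695844/163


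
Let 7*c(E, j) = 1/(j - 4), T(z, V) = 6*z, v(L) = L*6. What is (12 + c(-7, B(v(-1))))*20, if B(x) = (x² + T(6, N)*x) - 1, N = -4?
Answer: 62156/259 ≈ 239.98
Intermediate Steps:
v(L) = 6*L
B(x) = -1 + x² + 36*x (B(x) = (x² + (6*6)*x) - 1 = (x² + 36*x) - 1 = -1 + x² + 36*x)
c(E, j) = 1/(7*(-4 + j)) (c(E, j) = 1/(7*(j - 4)) = 1/(7*(-4 + j)))
(12 + c(-7, B(v(-1))))*20 = (12 + 1/(7*(-4 + (-1 + (6*(-1))² + 36*(6*(-1))))))*20 = (12 + 1/(7*(-4 + (-1 + (-6)² + 36*(-6)))))*20 = (12 + 1/(7*(-4 + (-1 + 36 - 216))))*20 = (12 + 1/(7*(-4 - 181)))*20 = (12 + (⅐)/(-185))*20 = (12 + (⅐)*(-1/185))*20 = (12 - 1/1295)*20 = (15539/1295)*20 = 62156/259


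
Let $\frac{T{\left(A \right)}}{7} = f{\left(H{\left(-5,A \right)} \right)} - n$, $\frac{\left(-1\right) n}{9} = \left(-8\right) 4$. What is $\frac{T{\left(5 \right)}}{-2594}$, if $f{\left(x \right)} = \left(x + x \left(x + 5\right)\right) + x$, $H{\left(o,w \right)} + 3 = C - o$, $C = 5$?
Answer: $\frac{665}{1297} \approx 0.51272$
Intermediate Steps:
$n = 288$ ($n = - 9 \left(\left(-8\right) 4\right) = \left(-9\right) \left(-32\right) = 288$)
$H{\left(o,w \right)} = 2 - o$ ($H{\left(o,w \right)} = -3 - \left(-5 + o\right) = 2 - o$)
$f{\left(x \right)} = 2 x + x \left(5 + x\right)$ ($f{\left(x \right)} = \left(x + x \left(5 + x\right)\right) + x = 2 x + x \left(5 + x\right)$)
$T{\left(A \right)} = -1330$ ($T{\left(A \right)} = 7 \left(\left(2 - -5\right) \left(7 + \left(2 - -5\right)\right) - 288\right) = 7 \left(\left(2 + 5\right) \left(7 + \left(2 + 5\right)\right) - 288\right) = 7 \left(7 \left(7 + 7\right) - 288\right) = 7 \left(7 \cdot 14 - 288\right) = 7 \left(98 - 288\right) = 7 \left(-190\right) = -1330$)
$\frac{T{\left(5 \right)}}{-2594} = - \frac{1330}{-2594} = \left(-1330\right) \left(- \frac{1}{2594}\right) = \frac{665}{1297}$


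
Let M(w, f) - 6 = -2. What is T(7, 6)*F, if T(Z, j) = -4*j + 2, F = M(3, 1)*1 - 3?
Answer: -22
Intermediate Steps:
M(w, f) = 4 (M(w, f) = 6 - 2 = 4)
F = 1 (F = 4*1 - 3 = 4 - 3 = 1)
T(Z, j) = 2 - 4*j
T(7, 6)*F = (2 - 4*6)*1 = (2 - 24)*1 = -22*1 = -22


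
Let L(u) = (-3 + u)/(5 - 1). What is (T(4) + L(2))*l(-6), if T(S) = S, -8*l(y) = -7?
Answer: 105/32 ≈ 3.2813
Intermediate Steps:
l(y) = 7/8 (l(y) = -⅛*(-7) = 7/8)
L(u) = -¾ + u/4 (L(u) = (-3 + u)/4 = (-3 + u)*(¼) = -¾ + u/4)
(T(4) + L(2))*l(-6) = (4 + (-¾ + (¼)*2))*(7/8) = (4 + (-¾ + ½))*(7/8) = (4 - ¼)*(7/8) = (15/4)*(7/8) = 105/32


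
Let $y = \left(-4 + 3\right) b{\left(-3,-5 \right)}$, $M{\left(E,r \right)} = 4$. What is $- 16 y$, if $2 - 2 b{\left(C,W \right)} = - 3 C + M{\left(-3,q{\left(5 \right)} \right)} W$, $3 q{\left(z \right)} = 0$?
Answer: $104$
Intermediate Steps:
$q{\left(z \right)} = 0$ ($q{\left(z \right)} = \frac{1}{3} \cdot 0 = 0$)
$b{\left(C,W \right)} = 1 - 2 W + \frac{3 C}{2}$ ($b{\left(C,W \right)} = 1 - \frac{- 3 C + 4 W}{2} = 1 + \left(- 2 W + \frac{3 C}{2}\right) = 1 - 2 W + \frac{3 C}{2}$)
$y = - \frac{13}{2}$ ($y = \left(-4 + 3\right) \left(1 - -10 + \frac{3}{2} \left(-3\right)\right) = - (1 + 10 - \frac{9}{2}) = \left(-1\right) \frac{13}{2} = - \frac{13}{2} \approx -6.5$)
$- 16 y = \left(-16\right) \left(- \frac{13}{2}\right) = 104$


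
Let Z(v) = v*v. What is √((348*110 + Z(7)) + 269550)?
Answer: √307879 ≈ 554.87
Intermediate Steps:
Z(v) = v²
√((348*110 + Z(7)) + 269550) = √((348*110 + 7²) + 269550) = √((38280 + 49) + 269550) = √(38329 + 269550) = √307879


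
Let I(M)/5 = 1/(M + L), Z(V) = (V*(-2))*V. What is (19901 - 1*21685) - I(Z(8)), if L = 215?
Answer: -155213/87 ≈ -1784.1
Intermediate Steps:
Z(V) = -2*V² (Z(V) = (-2*V)*V = -2*V²)
I(M) = 5/(215 + M) (I(M) = 5/(M + 215) = 5/(215 + M))
(19901 - 1*21685) - I(Z(8)) = (19901 - 1*21685) - 5/(215 - 2*8²) = (19901 - 21685) - 5/(215 - 2*64) = -1784 - 5/(215 - 128) = -1784 - 5/87 = -155213/87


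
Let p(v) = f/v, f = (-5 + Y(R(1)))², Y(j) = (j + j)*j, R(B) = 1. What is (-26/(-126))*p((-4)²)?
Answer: 13/112 ≈ 0.11607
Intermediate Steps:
Y(j) = 2*j² (Y(j) = (2*j)*j = 2*j²)
f = 9 (f = (-5 + 2*1²)² = (-5 + 2*1)² = (-5 + 2)² = (-3)² = 9)
p(v) = 9/v
(-26/(-126))*p((-4)²) = (-26/(-126))*(9/((-4)²)) = (-26*(-1/126))*(9/16) = 13*(9*(1/16))/63 = (13/63)*(9/16) = 13/112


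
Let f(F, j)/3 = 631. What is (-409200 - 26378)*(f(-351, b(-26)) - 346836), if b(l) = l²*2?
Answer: 150249582054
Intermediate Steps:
b(l) = 2*l²
f(F, j) = 1893 (f(F, j) = 3*631 = 1893)
(-409200 - 26378)*(f(-351, b(-26)) - 346836) = (-409200 - 26378)*(1893 - 346836) = -435578*(-344943) = 150249582054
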